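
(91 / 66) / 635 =91 / 41910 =0.00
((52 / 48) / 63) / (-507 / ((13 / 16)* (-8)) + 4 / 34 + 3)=221 / 1042524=0.00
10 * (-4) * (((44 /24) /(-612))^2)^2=-73205 /22725879685632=-0.00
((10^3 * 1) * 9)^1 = 9000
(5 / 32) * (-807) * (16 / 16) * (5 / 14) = -20175 / 448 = -45.03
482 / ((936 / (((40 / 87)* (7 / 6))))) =8435 / 30537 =0.28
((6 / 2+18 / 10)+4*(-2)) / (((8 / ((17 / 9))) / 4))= -136 / 45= -3.02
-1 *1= -1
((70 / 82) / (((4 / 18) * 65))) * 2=63 / 533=0.12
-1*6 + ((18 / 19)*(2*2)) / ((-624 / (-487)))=-1503 / 494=-3.04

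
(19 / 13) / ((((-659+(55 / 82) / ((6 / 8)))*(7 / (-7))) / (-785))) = -1834545 / 1052311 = -1.74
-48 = -48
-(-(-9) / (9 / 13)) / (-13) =1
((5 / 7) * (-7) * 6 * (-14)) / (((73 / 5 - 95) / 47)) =-16450 / 67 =-245.52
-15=-15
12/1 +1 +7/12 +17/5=1019/60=16.98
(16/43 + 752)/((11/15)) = 485280/473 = 1025.96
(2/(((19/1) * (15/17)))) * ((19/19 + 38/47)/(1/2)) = 1156/2679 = 0.43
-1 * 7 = -7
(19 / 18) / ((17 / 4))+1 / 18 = 31 / 102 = 0.30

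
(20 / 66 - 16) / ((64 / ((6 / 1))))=-259 / 176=-1.47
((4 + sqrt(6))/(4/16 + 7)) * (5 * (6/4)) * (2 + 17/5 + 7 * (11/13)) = 4416 * sqrt(6)/377 + 17664/377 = 75.55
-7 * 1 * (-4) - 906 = -878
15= 15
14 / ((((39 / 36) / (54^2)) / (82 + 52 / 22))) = 454616064 / 143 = 3179133.31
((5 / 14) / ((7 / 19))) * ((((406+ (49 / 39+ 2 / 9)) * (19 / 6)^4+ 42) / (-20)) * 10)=-590845110805 / 29719872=-19880.47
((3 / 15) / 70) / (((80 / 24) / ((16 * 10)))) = 24 / 175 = 0.14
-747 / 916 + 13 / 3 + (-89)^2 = 21776575 / 2748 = 7924.52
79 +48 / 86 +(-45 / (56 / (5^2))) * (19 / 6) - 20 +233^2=261436281 / 4816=54284.94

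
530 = 530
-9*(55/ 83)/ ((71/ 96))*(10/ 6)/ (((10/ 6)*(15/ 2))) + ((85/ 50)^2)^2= 428829253/ 58930000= 7.28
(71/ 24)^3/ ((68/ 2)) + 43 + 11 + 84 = 65220119/ 470016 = 138.76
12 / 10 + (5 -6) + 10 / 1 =51 / 5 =10.20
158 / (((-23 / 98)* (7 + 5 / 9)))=-89.10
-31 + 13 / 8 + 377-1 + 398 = 5957 / 8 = 744.62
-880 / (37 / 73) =-64240 / 37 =-1736.22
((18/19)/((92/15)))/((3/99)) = 4455/874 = 5.10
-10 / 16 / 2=-5 / 16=-0.31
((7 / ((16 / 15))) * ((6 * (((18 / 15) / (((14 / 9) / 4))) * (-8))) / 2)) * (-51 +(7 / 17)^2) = 7139340 / 289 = 24703.60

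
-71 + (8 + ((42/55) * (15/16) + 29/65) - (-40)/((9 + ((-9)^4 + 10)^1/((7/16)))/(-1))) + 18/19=-696193965213/11433027320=-60.89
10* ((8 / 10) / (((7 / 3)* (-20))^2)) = 9 / 2450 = 0.00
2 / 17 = 0.12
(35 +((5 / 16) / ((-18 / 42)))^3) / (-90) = -765569 / 1990656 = -0.38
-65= -65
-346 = -346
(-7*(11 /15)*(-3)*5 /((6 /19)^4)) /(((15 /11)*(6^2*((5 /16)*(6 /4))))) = 110381887 /328050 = 336.48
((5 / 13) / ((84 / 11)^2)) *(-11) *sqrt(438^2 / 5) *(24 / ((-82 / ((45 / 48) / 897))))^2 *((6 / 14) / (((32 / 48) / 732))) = -12002059575 *sqrt(5) / 42887184523456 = -0.00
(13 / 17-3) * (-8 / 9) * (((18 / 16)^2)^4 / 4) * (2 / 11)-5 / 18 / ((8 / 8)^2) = -0.05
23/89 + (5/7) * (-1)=-0.46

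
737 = 737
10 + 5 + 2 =17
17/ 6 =2.83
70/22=35/11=3.18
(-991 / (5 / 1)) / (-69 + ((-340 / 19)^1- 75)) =18829 / 15380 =1.22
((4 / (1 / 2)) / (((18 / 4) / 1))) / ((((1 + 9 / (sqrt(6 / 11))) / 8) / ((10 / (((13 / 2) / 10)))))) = -10240 / 6903 + 5120*sqrt(66) / 2301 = 16.59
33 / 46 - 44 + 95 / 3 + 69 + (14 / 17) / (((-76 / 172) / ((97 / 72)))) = 14675491 / 267444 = 54.87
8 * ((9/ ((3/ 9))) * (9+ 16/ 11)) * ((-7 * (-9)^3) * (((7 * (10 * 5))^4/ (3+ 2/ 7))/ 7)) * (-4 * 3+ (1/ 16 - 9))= -1731595009921875000/ 11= -157417728174715909.09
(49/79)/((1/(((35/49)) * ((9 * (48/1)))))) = 15120/79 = 191.39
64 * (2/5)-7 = 93/5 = 18.60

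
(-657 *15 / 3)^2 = 10791225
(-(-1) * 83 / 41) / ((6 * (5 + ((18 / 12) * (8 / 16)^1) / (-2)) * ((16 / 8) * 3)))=166 / 13653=0.01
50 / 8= 25 / 4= 6.25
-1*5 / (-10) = 1 / 2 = 0.50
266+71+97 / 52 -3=17465 / 52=335.87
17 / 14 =1.21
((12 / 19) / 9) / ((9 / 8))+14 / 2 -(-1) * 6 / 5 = 21193 / 2565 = 8.26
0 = 0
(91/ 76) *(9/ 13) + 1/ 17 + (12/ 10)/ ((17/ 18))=13943/ 6460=2.16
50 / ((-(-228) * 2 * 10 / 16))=10 / 57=0.18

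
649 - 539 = 110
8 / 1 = 8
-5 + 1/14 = -69/14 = -4.93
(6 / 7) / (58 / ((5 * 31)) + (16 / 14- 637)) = -310 / 229833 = -0.00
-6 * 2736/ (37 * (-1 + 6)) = -16416/ 185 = -88.74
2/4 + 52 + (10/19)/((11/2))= 52.60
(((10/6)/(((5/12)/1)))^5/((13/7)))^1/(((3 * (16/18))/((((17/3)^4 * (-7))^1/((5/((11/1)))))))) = -5762280832/1755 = -3283350.90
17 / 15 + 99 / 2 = 1519 / 30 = 50.63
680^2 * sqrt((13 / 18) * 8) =924800 * sqrt(13) / 3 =1111471.27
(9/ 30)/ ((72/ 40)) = 1/ 6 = 0.17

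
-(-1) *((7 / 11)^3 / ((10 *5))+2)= 2.01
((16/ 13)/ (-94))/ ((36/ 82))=-164/ 5499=-0.03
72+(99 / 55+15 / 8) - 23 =2107 / 40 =52.68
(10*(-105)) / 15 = -70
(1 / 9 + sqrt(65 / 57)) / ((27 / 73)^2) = 5329 / 6561 + 5329 * sqrt(3705) / 41553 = 8.62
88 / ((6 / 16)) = 704 / 3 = 234.67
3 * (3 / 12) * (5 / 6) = 5 / 8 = 0.62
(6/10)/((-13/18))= -0.83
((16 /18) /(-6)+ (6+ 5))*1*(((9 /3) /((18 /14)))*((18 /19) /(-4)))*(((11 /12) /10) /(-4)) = 22561 /164160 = 0.14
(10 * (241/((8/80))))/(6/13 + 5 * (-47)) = -313300/3049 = -102.76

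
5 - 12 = -7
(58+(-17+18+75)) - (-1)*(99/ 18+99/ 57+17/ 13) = 70417/ 494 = 142.54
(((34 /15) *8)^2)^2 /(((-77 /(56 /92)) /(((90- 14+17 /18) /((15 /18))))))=-3032392269824 /38424375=-78918.45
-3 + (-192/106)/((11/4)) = -2133/583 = -3.66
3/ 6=1/ 2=0.50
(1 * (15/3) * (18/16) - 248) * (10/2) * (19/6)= -184205/48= -3837.60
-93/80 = -1.16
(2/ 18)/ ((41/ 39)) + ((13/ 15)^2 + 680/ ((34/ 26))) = 4804904/ 9225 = 520.86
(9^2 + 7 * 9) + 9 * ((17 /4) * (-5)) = -47.25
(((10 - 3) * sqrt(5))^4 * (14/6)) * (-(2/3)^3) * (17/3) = -235159.67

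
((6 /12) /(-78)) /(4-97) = 1 /14508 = 0.00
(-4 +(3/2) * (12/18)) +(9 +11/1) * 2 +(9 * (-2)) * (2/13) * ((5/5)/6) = 475/13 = 36.54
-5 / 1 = -5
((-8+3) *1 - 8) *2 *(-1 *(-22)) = -572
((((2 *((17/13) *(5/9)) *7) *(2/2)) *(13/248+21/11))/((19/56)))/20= 4457383/1516086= 2.94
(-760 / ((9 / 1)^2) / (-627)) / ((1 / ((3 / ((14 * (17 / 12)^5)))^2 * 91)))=298120642560 / 155231530334573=0.00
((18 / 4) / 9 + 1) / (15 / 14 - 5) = -21 / 55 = -0.38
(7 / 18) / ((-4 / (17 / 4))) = -0.41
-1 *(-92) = 92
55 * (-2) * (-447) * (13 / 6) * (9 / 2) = 958815 / 2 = 479407.50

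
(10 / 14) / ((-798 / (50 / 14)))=-125 / 39102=-0.00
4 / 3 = 1.33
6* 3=18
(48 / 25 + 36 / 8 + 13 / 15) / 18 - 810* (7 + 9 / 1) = -34990907 / 2700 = -12959.60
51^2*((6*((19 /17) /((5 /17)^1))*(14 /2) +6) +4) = 2205648 /5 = 441129.60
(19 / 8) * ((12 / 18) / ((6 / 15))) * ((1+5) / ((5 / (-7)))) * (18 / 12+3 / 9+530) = -424403 / 24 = -17683.46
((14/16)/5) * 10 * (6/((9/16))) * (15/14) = 20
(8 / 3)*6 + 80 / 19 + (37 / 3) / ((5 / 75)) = 3899 / 19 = 205.21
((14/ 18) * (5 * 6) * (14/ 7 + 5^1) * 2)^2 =960400/ 9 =106711.11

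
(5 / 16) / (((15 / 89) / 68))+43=2029 / 12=169.08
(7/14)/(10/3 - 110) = -3/640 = -0.00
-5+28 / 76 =-88 / 19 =-4.63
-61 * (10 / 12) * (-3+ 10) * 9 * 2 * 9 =-57645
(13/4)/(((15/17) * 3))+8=1661/180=9.23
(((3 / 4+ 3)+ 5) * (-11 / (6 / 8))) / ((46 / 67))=-25795 / 138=-186.92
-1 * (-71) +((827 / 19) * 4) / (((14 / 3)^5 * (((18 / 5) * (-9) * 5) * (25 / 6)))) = 4534521157 / 63866600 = 71.00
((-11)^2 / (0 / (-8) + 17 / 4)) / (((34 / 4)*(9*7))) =968 / 18207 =0.05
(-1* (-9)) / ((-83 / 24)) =-2.60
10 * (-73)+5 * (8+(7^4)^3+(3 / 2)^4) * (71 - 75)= -1107302980045 / 4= -276825745011.25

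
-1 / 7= -0.14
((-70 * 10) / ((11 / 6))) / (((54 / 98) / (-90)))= 686000 / 11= 62363.64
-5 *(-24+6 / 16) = 945 / 8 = 118.12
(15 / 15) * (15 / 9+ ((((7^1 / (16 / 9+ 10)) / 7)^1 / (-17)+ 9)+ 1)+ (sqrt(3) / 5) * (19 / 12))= 19 * sqrt(3) / 60+ 63043 / 5406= 12.21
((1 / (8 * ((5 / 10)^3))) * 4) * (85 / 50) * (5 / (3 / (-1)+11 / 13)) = -221 / 14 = -15.79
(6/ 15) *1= 2/ 5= 0.40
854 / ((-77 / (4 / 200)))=-61 / 275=-0.22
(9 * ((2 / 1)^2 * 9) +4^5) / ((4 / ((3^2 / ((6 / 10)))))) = 5055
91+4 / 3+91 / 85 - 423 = -84047 / 255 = -329.60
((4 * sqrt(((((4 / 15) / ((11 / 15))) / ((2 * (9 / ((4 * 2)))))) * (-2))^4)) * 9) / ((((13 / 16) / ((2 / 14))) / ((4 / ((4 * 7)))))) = 0.09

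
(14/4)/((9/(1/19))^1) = 7/342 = 0.02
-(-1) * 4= 4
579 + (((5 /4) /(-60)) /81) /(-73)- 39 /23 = 577.30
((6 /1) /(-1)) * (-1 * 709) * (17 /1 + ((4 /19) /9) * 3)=1379714 /19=72616.53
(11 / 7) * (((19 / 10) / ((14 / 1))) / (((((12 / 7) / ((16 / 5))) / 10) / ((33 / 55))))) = 418 / 175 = 2.39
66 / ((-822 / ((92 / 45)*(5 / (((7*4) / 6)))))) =-506 / 2877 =-0.18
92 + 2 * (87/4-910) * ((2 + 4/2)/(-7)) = 7750/7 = 1107.14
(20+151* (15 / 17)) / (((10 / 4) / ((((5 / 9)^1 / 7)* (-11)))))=-57310 / 1071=-53.51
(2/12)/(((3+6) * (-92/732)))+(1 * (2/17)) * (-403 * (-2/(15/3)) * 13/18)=476803/35190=13.55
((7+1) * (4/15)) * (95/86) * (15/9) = 1520/387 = 3.93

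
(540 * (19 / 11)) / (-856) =-1.09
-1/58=-0.02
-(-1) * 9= 9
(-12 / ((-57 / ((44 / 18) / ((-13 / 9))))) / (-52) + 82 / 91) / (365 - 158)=20408 / 4652739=0.00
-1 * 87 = -87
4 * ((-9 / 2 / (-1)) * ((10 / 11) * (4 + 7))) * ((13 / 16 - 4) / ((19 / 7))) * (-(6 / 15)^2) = 3213 / 95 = 33.82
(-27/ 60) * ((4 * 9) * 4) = -324/ 5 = -64.80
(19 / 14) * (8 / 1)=76 / 7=10.86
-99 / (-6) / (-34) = -33 / 68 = -0.49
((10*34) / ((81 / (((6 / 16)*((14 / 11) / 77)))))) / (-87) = -85 / 284229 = -0.00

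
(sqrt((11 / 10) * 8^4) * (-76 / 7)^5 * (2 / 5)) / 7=-578650.10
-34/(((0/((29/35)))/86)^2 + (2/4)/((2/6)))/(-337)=0.07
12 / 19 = 0.63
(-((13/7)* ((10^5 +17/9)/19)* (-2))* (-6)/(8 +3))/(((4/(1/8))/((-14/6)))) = 11700221/15048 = 777.53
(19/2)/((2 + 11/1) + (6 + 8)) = 19/54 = 0.35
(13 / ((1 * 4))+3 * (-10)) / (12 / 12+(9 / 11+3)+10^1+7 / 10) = -5885 / 3414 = -1.72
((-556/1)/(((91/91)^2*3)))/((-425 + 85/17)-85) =556/1515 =0.37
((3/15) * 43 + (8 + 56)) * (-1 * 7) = -2541/5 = -508.20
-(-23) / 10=23 / 10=2.30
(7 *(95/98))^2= 9025/196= 46.05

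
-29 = -29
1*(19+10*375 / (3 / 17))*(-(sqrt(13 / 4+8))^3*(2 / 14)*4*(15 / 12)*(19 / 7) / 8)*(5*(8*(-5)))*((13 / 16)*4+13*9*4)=12854518340625*sqrt(5) / 1568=18331362772.74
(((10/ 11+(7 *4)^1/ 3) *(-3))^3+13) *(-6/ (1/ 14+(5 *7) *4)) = 3242162196/ 2610091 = 1242.16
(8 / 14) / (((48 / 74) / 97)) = 3589 / 42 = 85.45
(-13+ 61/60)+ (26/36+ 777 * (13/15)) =23837/36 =662.14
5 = 5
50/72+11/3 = 157/36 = 4.36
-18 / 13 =-1.38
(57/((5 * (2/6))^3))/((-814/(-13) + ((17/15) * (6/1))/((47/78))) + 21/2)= 0.15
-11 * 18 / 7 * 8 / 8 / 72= -11 / 28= -0.39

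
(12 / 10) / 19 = 6 / 95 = 0.06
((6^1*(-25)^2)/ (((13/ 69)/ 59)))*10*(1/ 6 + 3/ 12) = 63609375/ 13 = 4893028.85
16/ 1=16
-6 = -6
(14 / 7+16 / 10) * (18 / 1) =64.80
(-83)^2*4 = 27556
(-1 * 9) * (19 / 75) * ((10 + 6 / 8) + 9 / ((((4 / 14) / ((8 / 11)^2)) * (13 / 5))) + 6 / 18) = -6273211 / 157300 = -39.88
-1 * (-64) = 64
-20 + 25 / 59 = -1155 / 59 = -19.58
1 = 1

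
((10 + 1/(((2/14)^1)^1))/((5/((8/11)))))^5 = 46525874176/503284375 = 92.44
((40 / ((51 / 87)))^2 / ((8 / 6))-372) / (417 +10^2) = 81972 / 13583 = 6.03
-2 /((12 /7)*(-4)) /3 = 7 /72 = 0.10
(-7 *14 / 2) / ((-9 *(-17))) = -49 / 153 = -0.32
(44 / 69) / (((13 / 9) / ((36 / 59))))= 4752 / 17641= 0.27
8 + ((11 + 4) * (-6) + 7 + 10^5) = 99925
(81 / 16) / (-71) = -81 / 1136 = -0.07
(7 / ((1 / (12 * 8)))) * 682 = 458304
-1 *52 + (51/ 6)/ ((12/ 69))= -25/ 8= -3.12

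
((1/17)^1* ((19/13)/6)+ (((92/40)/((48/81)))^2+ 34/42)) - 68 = -2063803773/39603200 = -52.11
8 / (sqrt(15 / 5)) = 8*sqrt(3) / 3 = 4.62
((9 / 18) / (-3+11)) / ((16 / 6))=3 / 128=0.02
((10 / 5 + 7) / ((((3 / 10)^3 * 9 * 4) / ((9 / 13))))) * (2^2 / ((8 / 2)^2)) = 125 / 78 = 1.60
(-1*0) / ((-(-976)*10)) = 0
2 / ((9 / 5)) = 10 / 9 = 1.11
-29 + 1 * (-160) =-189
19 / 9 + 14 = 145 / 9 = 16.11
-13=-13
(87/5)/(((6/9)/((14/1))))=1827/5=365.40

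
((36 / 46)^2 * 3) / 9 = 108 / 529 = 0.20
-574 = -574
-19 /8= -2.38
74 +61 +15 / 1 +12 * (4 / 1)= 198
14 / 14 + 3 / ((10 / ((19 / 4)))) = 97 / 40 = 2.42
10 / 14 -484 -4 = -3411 / 7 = -487.29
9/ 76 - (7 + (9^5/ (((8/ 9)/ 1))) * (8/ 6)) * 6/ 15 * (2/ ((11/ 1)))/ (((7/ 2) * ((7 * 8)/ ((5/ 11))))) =-14.82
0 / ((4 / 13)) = 0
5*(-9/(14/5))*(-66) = 7425/7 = 1060.71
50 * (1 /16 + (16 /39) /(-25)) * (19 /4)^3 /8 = 4931621 /159744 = 30.87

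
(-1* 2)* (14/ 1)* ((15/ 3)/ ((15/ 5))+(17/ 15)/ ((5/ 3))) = -65.71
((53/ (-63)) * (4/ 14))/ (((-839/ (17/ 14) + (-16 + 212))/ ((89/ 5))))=0.01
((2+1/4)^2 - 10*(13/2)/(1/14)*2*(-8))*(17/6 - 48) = -63154111/96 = -657855.32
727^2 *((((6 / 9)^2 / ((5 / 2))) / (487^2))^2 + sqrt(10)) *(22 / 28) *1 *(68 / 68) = 186042208 / 797331482402175 + 5813819 *sqrt(10) / 14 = 1313207.85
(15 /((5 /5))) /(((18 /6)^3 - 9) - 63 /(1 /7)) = -5 /141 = -0.04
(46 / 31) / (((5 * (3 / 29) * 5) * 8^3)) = 667 / 595200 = 0.00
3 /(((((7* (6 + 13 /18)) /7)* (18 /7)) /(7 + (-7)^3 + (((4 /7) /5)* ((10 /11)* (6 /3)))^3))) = -460172976 /7891499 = -58.31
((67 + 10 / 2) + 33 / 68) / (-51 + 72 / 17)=-31 / 20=-1.55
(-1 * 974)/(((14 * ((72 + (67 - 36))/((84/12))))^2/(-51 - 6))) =27759/21218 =1.31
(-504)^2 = 254016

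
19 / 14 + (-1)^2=33 / 14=2.36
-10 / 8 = -5 / 4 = -1.25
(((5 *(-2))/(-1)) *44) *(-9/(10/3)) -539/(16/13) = -1625.94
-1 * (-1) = 1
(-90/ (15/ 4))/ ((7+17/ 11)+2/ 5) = -110/ 41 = -2.68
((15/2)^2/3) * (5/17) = 375/68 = 5.51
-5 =-5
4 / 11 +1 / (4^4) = 1035 / 2816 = 0.37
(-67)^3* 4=-1203052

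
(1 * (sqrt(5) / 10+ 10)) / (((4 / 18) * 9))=sqrt(5) / 20+ 5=5.11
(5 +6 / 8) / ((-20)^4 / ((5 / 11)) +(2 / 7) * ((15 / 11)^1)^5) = 25929211 / 1587324731000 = 0.00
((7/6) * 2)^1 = 7/3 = 2.33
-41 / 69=-0.59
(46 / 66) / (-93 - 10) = -23 / 3399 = -0.01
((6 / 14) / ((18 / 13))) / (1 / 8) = 52 / 21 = 2.48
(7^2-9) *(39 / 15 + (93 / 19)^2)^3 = 881312074381376 / 1176147025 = 749321.35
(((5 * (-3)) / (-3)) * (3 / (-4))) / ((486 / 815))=-4075 / 648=-6.29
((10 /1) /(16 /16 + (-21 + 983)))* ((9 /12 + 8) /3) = 175 /5778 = 0.03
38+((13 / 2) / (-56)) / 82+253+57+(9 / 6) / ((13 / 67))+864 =1219.73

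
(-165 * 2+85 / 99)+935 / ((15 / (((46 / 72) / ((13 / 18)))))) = -705277 / 2574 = -274.00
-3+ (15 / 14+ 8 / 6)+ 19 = 773 / 42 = 18.40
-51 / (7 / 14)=-102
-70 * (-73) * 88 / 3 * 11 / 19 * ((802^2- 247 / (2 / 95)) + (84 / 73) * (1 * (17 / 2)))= 1041203175320 / 19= 54800167122.11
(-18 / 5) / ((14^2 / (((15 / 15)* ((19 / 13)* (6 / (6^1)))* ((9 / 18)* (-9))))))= 0.12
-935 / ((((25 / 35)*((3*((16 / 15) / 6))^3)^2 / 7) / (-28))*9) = 81178453125 / 65536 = 1238684.89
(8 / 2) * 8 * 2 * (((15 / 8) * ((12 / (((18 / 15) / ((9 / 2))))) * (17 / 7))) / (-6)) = -15300 / 7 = -2185.71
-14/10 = -7/5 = -1.40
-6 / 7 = -0.86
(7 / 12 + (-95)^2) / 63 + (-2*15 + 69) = 137791 / 756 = 182.26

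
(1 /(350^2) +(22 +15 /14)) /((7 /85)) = 48046267 /171500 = 280.15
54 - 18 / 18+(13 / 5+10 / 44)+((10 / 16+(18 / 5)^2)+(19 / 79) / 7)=84488771 / 1216600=69.45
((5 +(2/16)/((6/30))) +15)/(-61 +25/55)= -605/1776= -0.34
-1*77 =-77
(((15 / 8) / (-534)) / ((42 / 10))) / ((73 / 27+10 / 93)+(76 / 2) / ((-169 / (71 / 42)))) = -1178775 / 3427892672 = -0.00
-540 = -540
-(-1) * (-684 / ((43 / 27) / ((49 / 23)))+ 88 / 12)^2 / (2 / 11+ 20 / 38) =1163414.42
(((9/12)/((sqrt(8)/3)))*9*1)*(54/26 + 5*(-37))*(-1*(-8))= -96309*sqrt(2)/13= -10477.04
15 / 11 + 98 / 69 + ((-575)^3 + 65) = -144292964177 / 759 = -190109307.22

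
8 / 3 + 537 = 1619 / 3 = 539.67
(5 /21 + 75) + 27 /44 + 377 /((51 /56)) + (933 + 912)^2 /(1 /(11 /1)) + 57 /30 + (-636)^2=37849262.71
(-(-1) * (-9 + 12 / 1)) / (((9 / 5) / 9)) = 15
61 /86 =0.71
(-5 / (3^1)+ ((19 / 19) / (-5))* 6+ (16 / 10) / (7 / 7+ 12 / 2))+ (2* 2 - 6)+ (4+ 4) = 353 / 105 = 3.36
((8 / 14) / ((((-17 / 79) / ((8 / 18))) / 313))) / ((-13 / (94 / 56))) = 4648676 / 97461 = 47.70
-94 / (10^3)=-47 / 500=-0.09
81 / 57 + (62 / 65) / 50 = 44464 / 30875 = 1.44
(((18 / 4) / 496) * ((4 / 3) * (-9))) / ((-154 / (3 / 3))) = 27 / 38192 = 0.00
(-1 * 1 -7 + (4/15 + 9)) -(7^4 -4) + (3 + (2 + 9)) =-35726/15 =-2381.73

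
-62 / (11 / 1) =-62 / 11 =-5.64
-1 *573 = -573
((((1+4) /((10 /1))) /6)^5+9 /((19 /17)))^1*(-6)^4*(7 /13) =266499205 /47424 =5619.50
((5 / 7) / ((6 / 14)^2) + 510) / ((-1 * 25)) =-185 / 9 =-20.56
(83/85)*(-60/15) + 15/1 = 943/85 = 11.09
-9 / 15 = -3 / 5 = -0.60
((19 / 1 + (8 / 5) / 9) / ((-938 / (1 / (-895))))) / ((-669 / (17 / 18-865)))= 13422239 / 454922073900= 0.00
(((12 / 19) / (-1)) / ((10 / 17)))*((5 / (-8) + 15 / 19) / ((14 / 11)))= -2805 / 20216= -0.14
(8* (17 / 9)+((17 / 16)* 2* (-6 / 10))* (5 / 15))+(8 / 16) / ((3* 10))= 5293 / 360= 14.70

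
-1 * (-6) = 6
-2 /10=-1 /5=-0.20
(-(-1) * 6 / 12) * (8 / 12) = 1 / 3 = 0.33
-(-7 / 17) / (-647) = -7 / 10999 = -0.00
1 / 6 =0.17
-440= -440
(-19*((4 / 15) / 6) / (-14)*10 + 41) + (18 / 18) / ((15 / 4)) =13189 / 315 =41.87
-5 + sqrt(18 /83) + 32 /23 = -83 /23 + 3 * sqrt(166) /83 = -3.14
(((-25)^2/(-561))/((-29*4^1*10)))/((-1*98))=-125/12754896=-0.00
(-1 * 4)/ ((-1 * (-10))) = -2/ 5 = -0.40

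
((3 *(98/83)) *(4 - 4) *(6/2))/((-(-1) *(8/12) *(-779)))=0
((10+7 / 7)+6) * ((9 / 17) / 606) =3 / 202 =0.01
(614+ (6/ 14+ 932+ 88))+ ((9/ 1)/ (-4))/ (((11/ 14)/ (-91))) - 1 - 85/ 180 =5248913/ 2772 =1893.55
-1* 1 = -1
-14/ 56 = -1/ 4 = -0.25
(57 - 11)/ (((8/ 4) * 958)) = 23/ 958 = 0.02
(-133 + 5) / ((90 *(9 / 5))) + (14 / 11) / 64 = -21961 / 28512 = -0.77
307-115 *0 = 307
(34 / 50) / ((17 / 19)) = 0.76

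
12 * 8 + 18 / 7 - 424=-2278 / 7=-325.43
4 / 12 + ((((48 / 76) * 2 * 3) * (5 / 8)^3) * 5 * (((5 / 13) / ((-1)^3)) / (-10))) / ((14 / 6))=271937 / 663936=0.41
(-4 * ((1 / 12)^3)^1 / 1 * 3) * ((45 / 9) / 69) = -5 / 9936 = -0.00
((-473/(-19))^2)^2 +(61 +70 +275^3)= 2760341284367/130321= 21181093.49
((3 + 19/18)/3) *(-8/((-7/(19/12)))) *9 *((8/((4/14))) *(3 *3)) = 5548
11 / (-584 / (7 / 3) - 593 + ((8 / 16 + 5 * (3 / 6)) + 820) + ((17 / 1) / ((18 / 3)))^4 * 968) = 0.00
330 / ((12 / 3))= 165 / 2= 82.50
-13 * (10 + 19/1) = -377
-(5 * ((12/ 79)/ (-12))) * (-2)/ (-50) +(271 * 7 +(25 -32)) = 1890.00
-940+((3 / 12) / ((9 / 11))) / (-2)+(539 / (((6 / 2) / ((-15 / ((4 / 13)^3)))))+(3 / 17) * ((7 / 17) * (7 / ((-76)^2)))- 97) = -93551.45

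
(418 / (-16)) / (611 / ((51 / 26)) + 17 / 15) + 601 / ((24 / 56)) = 894287593 / 637752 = 1402.25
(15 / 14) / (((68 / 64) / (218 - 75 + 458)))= 72120 / 119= 606.05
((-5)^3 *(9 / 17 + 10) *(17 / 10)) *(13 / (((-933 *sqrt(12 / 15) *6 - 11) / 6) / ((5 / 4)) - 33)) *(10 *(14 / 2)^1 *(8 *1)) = -631605975000 / 500065219 + 5471149320000 *sqrt(5) / 500065219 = 23201.49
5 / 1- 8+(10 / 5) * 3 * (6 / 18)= -1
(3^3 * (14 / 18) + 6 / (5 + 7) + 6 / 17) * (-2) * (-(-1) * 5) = -3715 / 17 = -218.53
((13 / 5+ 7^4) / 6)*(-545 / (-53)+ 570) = 12320453 / 53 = 232461.38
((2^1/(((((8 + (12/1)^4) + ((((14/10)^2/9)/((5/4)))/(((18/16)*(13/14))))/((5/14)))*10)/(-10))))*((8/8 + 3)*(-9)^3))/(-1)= -479773125/1706556541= -0.28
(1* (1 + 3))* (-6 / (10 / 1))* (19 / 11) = -228 / 55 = -4.15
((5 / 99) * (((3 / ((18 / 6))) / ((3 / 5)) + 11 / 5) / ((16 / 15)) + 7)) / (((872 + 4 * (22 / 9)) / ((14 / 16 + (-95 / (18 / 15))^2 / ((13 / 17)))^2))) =25015773164823425 / 611837411328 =40886.31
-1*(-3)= 3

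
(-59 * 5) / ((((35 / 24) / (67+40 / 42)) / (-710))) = 478216240 / 49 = 9759515.10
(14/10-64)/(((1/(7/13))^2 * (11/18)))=-29.70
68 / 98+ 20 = 20.69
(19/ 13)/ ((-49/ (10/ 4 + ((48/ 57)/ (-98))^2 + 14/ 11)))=-0.11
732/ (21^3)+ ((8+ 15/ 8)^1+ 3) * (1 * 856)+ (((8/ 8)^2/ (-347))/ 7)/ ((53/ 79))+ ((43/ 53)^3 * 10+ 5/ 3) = 1758708405617383/ 159475404753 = 11028.09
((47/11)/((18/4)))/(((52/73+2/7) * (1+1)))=24017/50490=0.48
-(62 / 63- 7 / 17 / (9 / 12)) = -0.44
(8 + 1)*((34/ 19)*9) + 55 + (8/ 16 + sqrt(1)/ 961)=7319975/ 36518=200.45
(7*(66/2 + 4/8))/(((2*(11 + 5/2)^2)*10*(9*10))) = 469/656100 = 0.00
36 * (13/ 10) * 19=4446/ 5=889.20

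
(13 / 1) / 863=13 / 863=0.02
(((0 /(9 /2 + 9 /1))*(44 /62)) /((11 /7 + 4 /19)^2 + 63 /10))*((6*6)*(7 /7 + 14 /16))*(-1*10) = 0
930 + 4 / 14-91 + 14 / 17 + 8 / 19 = 1900439 / 2261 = 840.53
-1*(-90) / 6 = 15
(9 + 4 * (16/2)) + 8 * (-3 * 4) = -55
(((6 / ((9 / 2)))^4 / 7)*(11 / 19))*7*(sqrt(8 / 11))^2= 2048 / 1539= 1.33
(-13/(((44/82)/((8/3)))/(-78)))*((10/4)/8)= 1574.77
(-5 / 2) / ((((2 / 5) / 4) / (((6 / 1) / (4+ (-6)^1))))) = 75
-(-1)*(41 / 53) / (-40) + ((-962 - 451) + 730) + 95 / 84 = -30357671 / 44520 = -681.89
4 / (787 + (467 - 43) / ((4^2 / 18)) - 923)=0.01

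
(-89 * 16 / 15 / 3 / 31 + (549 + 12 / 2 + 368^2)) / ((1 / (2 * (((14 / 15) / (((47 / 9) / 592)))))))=3144289521856 / 109275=28774097.66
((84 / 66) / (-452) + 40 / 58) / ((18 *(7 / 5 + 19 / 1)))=0.00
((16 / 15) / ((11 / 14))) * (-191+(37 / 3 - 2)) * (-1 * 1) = 245.27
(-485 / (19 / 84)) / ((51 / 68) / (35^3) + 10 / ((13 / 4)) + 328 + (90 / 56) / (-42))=-181659660000 / 28045927607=-6.48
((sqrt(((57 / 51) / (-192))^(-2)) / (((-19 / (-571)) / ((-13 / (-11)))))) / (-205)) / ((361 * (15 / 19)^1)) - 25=-1941456849 / 77335225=-25.10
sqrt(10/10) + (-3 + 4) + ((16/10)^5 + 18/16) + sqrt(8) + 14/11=2*sqrt(2) + 4092959/275000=17.71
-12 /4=-3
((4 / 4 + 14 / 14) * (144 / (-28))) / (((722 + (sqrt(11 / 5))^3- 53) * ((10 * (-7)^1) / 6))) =1806300 / 1370622953- 1188 * sqrt(55) / 1370622953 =0.00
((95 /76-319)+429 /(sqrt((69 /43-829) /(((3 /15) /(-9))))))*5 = -6355 /4+143*sqrt(7649270) /35578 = -1577.63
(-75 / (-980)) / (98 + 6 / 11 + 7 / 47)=1551 / 2000180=0.00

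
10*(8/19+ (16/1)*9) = 27440/19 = 1444.21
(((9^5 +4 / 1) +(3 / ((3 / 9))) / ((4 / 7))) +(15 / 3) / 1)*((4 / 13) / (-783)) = -23.21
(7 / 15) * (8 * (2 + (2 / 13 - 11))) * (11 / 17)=-14168 / 663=-21.37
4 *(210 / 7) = 120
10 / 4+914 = 1833 / 2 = 916.50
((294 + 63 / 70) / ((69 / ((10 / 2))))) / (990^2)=983 / 45084600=0.00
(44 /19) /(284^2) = 11 /383116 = 0.00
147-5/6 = 877/6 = 146.17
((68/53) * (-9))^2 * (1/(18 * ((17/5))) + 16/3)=2003688/2809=713.31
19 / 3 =6.33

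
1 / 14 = 0.07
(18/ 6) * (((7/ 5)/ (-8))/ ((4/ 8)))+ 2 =19/ 20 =0.95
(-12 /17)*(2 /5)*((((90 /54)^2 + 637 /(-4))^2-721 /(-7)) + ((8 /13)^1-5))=-6940.85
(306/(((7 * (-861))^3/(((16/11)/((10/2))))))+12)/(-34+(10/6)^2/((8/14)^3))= -3082522314792192/4909648171975855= -0.63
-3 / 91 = -0.03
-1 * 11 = -11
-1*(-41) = 41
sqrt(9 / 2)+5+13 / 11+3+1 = 3 * sqrt(2) / 2+112 / 11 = 12.30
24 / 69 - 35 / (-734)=6677 / 16882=0.40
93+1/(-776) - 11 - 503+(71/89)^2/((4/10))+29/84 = -54093171791/129080616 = -419.07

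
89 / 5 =17.80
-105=-105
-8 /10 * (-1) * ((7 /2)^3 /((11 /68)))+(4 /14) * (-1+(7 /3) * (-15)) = 77674 /385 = 201.75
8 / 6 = 4 / 3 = 1.33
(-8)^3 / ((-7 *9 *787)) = 0.01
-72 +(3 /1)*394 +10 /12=6665 /6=1110.83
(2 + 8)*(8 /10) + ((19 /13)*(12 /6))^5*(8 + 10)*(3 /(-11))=-4246025288 /4084223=-1039.62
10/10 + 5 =6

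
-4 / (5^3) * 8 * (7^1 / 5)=-224 / 625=-0.36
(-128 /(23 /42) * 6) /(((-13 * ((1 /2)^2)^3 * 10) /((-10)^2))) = 20643840 /299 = 69042.94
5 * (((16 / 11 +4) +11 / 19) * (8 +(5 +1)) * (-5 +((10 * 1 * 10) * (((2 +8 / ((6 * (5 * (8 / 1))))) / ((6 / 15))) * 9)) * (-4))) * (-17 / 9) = 27468299950 / 1881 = 14603030.28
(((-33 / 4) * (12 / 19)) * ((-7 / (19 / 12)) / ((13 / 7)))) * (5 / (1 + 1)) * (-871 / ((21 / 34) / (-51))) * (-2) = -1610227080 / 361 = -4460462.83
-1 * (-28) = 28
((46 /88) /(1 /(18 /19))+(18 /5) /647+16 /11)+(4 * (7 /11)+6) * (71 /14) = 428725753 /9465610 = 45.29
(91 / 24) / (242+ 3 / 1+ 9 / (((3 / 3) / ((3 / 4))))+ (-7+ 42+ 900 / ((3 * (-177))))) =5369 / 403638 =0.01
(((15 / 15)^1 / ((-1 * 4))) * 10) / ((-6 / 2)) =0.83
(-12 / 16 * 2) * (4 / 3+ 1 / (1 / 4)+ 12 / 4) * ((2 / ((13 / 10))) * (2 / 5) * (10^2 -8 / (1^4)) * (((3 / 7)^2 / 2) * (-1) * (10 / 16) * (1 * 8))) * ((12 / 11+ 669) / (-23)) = -729000 / 77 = -9467.53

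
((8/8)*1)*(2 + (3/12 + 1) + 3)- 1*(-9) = 61/4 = 15.25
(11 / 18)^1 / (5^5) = 11 / 56250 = 0.00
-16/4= -4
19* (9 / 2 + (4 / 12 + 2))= 779 / 6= 129.83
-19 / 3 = -6.33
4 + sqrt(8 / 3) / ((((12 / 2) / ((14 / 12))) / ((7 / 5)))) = 49*sqrt(6) / 270 + 4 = 4.44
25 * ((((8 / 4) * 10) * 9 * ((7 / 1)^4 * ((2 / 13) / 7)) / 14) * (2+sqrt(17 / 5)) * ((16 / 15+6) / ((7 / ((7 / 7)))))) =44520 * sqrt(85) / 13+445200 / 13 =65819.55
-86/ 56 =-43/ 28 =-1.54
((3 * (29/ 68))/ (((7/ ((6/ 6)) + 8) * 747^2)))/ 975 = 0.00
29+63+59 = 151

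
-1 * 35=-35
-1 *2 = -2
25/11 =2.27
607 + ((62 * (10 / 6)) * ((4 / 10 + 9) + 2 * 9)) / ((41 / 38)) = 397433 / 123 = 3231.16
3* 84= 252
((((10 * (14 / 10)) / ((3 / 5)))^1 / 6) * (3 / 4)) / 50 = 7 / 120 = 0.06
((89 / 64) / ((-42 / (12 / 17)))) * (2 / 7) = -89 / 13328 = -0.01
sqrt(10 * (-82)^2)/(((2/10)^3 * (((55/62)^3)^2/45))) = 41918573860992 * sqrt(10)/44289025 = 2993025.24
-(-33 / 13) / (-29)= -33 / 377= -0.09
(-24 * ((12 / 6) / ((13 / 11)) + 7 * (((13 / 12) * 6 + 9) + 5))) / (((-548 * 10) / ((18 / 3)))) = 3.82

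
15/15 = 1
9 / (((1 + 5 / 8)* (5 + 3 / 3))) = 12 / 13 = 0.92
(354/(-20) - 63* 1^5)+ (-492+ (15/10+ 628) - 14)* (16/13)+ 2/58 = 20687/290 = 71.33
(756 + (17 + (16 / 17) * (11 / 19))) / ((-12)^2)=83285 / 15504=5.37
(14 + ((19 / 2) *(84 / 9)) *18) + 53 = 1663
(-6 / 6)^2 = 1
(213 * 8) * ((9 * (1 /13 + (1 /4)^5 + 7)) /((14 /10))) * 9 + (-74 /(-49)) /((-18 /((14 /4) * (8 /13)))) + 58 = 5627525569 /8064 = 697857.83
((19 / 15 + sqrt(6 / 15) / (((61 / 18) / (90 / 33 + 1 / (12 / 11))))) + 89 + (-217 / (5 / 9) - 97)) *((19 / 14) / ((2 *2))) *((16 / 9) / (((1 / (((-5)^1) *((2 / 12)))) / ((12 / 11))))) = 452960 / 2079 - 18278 *sqrt(10) / 155001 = 217.50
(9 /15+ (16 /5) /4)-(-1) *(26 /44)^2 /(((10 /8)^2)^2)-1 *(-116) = 8889191 /75625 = 117.54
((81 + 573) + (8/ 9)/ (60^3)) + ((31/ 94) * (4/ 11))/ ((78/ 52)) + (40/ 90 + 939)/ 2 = 141184391017/ 125631000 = 1123.80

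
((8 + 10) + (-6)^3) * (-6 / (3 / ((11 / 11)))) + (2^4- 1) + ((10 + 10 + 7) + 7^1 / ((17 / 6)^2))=126834 / 289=438.87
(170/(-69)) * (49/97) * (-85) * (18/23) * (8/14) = 47.31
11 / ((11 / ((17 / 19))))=17 / 19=0.89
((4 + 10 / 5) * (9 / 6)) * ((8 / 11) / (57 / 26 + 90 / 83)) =51792 / 25927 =2.00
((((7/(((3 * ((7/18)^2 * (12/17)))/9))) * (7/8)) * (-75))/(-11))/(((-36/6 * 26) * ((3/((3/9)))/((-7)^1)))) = 26775/4576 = 5.85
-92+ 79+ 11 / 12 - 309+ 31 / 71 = -273191 / 852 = -320.65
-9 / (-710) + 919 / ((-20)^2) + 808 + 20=23580809 / 28400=830.31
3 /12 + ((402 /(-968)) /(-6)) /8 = 2003 /7744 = 0.26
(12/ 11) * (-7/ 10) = -42/ 55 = -0.76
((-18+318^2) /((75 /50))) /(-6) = -11234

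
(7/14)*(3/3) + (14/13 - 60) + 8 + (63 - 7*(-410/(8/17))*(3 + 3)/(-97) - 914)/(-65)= -198778/6305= -31.53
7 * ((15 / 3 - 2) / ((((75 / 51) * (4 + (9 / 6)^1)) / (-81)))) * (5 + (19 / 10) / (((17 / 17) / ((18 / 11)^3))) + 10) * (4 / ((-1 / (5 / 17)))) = 2112356232 / 366025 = 5771.07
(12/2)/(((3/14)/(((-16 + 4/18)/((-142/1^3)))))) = 28/9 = 3.11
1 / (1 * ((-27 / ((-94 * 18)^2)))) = -106032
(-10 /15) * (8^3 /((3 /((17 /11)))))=-17408 /99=-175.84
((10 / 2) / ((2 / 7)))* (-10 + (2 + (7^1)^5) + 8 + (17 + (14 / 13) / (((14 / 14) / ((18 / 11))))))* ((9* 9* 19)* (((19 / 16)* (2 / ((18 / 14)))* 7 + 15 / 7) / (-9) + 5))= 861910418085 / 572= 1506836395.25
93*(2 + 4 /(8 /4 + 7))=682 /3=227.33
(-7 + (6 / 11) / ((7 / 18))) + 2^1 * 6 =493 / 77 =6.40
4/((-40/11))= -11/10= -1.10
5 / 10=1 / 2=0.50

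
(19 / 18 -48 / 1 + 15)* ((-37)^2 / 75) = -31487 / 54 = -583.09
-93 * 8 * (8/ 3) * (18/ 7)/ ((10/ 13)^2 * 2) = -754416/ 175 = -4310.95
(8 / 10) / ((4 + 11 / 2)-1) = 8 / 85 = 0.09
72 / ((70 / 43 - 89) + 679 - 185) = 3096 / 17485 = 0.18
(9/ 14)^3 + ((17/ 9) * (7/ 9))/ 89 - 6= -113107079/ 19781496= -5.72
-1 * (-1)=1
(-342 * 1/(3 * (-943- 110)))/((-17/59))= -2242/5967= -0.38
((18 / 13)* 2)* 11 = 396 / 13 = 30.46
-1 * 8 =-8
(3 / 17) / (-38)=-3 / 646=-0.00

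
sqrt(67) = 8.19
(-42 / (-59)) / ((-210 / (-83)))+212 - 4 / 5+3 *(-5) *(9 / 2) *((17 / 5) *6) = -343828 / 295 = -1165.52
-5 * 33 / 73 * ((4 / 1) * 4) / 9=-4.02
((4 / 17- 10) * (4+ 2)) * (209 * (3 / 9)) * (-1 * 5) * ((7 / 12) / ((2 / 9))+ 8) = 433675 / 2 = 216837.50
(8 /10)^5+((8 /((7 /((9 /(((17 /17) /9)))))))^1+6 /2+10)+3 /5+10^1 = 2548418 /21875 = 116.50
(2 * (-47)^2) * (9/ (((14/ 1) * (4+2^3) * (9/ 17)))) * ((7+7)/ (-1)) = -37553/ 6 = -6258.83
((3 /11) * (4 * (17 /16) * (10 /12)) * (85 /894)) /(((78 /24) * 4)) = 7225 /1022736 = 0.01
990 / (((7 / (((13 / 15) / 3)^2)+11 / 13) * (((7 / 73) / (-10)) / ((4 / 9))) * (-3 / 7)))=27141400 / 21477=1263.74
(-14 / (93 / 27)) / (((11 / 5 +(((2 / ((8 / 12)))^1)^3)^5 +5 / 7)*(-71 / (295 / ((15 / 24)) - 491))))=-27930 / 368456091749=-0.00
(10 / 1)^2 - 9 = 91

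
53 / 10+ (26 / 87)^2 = 407917 / 75690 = 5.39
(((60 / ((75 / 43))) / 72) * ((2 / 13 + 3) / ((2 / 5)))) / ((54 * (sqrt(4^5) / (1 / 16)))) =1763 / 12939264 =0.00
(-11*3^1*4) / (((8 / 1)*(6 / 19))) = -209 / 4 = -52.25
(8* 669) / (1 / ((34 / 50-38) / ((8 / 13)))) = -8114301 / 25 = -324572.04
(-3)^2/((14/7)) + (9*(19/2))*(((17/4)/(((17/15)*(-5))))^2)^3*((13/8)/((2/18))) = 14880015/65536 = 227.05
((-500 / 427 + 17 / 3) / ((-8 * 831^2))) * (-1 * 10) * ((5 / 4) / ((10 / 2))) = 28795 / 14153738256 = 0.00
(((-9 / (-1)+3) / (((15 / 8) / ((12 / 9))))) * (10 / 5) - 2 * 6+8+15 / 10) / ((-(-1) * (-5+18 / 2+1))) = 437 / 150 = 2.91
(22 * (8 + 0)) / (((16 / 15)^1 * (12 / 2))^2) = 275 / 64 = 4.30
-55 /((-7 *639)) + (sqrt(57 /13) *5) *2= 20.95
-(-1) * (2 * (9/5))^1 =18/5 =3.60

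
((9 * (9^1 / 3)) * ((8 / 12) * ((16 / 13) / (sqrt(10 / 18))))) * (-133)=-114912 * sqrt(5) / 65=-3953.09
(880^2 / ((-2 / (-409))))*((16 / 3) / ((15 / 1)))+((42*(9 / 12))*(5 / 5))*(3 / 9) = 1013534909 / 18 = 56307494.94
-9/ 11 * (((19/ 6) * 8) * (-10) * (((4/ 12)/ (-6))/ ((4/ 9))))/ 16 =-285/ 176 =-1.62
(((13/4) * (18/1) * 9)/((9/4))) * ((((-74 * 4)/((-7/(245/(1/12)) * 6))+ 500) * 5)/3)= 8275800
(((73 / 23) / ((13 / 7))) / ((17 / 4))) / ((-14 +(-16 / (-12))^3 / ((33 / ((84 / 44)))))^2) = 779150097 / 372363170725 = 0.00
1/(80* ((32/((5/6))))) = 1/3072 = 0.00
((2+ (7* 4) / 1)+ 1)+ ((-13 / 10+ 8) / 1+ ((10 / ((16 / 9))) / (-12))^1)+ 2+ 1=40.23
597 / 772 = 0.77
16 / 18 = 8 / 9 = 0.89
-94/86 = -47/43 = -1.09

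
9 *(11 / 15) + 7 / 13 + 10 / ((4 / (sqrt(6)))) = 5 *sqrt(6) / 2 + 464 / 65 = 13.26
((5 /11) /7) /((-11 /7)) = -5 /121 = -0.04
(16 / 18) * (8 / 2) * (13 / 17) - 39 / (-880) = 2.76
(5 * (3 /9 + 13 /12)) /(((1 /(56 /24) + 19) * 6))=35 /576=0.06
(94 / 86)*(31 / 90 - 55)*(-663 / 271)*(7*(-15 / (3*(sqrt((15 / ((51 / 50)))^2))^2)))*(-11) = 1136987060209 / 4369875000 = 260.19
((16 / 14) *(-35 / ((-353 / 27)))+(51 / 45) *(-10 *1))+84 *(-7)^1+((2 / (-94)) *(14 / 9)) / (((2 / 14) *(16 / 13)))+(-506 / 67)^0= -711310421 / 1194552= -595.46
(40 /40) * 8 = 8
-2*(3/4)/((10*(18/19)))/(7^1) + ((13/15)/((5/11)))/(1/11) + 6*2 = 46131/1400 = 32.95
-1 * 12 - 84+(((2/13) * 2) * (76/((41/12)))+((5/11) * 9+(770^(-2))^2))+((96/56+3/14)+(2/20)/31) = -482864569800365477/5808336964430000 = -83.13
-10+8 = -2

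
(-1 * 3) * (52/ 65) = -12/ 5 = -2.40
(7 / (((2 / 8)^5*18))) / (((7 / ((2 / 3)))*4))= 256 / 27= 9.48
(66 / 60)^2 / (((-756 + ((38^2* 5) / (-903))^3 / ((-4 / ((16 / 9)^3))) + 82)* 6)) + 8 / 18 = 1735150447427039 / 3864233100740400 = 0.45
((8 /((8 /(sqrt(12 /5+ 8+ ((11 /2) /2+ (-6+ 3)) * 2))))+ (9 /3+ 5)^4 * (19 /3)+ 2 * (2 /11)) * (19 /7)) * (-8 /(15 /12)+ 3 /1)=-276512548 /1155 - 969 * sqrt(110) /350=-239433.84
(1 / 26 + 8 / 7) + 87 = 16049 / 182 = 88.18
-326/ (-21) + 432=9398/ 21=447.52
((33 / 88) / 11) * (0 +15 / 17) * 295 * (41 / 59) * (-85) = -46125 / 88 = -524.15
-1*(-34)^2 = -1156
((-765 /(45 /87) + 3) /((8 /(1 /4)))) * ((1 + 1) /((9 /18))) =-369 /2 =-184.50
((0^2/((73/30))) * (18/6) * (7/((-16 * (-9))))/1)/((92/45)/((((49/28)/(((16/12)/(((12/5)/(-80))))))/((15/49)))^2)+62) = 0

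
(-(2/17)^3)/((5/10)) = -16/4913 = -0.00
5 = 5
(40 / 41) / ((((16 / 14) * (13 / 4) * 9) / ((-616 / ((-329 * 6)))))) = 6160 / 676377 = 0.01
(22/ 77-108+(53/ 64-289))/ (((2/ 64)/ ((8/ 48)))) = -59119/ 28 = -2111.39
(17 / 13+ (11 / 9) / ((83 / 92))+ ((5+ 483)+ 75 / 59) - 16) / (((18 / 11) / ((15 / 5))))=872.54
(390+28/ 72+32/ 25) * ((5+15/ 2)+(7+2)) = 7578793/ 900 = 8420.88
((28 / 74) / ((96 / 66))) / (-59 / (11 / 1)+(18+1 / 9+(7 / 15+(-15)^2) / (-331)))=12616065 / 585193184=0.02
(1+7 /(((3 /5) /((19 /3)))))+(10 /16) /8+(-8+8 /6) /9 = 128263 /1728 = 74.23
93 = 93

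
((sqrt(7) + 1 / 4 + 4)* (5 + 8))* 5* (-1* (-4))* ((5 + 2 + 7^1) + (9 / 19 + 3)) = 86320* sqrt(7) / 19 + 366860 / 19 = 31328.49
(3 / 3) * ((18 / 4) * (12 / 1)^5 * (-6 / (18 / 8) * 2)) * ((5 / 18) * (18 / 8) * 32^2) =-3822059520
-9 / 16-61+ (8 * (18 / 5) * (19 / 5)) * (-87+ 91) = 376.20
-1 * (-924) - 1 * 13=911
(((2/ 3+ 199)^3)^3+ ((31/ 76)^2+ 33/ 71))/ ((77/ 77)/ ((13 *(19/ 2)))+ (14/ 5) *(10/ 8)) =52926148023035306926304952792433/ 368122016088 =143773384122679718029.98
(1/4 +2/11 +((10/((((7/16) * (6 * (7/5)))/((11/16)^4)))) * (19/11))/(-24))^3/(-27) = -234728604650664953395757/108444465591497943536369664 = -0.00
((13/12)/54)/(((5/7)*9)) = 91/29160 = 0.00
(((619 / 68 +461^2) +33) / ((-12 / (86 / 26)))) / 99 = -207178171 / 350064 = -591.83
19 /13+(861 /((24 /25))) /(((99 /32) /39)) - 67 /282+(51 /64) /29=11307.31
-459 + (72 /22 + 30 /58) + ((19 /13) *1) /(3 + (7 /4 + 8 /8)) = -43394144 /95381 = -454.96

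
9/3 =3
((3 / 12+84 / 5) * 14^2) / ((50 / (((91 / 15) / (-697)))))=-0.58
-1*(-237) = 237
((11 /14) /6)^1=11 /84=0.13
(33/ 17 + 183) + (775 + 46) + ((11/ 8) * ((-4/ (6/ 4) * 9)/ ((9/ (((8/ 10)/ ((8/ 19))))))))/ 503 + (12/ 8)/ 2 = 516485869/ 513060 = 1006.68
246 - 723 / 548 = 134085 / 548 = 244.68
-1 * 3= -3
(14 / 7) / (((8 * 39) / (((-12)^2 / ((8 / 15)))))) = 1.73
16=16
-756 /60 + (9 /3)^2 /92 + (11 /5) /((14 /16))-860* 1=-2801361 /3220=-869.99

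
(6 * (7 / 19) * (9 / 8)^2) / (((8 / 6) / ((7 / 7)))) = 5103 / 2432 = 2.10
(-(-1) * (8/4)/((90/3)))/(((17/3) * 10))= 0.00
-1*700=-700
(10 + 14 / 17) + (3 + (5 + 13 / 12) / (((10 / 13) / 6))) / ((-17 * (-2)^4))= 10.64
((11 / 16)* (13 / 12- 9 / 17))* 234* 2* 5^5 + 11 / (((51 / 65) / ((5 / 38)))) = 8634994225 / 15504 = 556952.67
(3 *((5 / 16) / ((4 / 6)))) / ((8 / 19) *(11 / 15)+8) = 12825 / 75776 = 0.17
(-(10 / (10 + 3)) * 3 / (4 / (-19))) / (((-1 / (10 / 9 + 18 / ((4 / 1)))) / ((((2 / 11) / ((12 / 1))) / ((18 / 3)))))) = -9595 / 61776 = -0.16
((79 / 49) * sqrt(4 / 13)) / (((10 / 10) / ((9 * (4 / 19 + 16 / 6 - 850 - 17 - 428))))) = -34910574 * sqrt(13) / 12103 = -10400.05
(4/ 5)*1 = 4/ 5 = 0.80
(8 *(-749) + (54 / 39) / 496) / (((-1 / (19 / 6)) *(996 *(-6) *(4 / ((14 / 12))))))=-2569320467 / 2774393856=-0.93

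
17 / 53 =0.32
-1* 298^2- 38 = -88842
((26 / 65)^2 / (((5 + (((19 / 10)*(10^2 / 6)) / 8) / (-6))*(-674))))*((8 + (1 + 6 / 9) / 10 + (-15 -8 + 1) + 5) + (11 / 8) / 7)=17412 / 36859375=0.00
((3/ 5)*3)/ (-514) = -9/ 2570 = -0.00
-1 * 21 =-21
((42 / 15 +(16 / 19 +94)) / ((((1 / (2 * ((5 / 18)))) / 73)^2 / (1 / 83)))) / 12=20596585 / 127737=161.24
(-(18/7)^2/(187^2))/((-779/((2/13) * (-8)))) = -5184/17352422087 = -0.00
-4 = -4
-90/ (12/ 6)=-45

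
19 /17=1.12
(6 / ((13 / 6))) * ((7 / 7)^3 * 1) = 36 / 13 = 2.77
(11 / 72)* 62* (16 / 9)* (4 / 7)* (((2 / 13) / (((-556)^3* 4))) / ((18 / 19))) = -6479 / 2850580461456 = -0.00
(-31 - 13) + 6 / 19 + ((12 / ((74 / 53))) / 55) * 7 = -1646756 / 38665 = -42.59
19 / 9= 2.11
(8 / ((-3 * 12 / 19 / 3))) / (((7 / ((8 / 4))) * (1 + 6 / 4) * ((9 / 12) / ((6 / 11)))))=-1216 / 1155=-1.05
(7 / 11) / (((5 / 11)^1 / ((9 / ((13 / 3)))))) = 189 / 65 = 2.91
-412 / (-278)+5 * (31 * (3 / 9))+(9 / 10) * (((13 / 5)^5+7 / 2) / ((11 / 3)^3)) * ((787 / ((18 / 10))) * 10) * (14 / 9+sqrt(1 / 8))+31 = 16244031789 * sqrt(2) / 6655000+5297671470649 / 346891875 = 18723.74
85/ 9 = 9.44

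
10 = 10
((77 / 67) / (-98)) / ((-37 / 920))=5060 / 17353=0.29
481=481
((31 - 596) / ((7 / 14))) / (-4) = 565 / 2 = 282.50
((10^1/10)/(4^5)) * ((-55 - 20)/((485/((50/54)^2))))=-3125/24136704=-0.00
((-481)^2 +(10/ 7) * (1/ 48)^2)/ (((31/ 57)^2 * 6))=673515934349/ 5166336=130366.27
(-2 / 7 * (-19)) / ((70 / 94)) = 1786 / 245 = 7.29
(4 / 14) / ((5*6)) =1 / 105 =0.01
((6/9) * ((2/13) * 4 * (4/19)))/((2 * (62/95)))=80/1209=0.07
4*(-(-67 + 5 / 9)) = 2392 / 9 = 265.78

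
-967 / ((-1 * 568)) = 967 / 568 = 1.70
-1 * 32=-32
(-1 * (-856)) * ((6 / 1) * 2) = 10272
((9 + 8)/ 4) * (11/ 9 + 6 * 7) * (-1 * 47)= -310811/ 36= -8633.64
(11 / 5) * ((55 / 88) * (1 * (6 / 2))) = 33 / 8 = 4.12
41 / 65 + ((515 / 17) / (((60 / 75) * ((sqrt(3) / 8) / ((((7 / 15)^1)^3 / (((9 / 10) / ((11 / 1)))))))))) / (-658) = 41 / 65 - 111034 * sqrt(3) / 582471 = 0.30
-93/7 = -13.29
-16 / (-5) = 16 / 5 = 3.20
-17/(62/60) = -510/31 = -16.45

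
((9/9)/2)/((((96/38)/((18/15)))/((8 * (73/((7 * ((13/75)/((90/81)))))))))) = 34675/273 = 127.01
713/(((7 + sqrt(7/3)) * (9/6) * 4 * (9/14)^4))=3423826/32805 -489118 * sqrt(21)/98415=81.59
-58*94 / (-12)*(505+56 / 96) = 8269321 / 36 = 229703.36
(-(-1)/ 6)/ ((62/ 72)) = 6/ 31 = 0.19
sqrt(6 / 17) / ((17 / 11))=11 * sqrt(102) / 289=0.38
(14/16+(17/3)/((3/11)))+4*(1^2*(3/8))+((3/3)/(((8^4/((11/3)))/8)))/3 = 106699/4608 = 23.16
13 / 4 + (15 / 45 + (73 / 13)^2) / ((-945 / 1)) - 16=-12.78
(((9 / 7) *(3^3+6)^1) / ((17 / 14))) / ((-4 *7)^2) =297 / 6664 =0.04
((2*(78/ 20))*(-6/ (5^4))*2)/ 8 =-117/ 6250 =-0.02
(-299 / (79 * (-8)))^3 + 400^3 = 16155901978730899 / 252435968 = 64000000.11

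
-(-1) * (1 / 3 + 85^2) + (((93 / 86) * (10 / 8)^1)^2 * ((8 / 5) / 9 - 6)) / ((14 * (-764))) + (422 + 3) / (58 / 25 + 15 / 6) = 3346357666810013 / 457558450944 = 7313.51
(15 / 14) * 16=120 / 7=17.14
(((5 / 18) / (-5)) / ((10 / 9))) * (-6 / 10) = 3 / 100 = 0.03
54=54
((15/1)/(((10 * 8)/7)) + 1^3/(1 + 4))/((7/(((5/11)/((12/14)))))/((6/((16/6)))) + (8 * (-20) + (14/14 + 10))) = -363/34352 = -0.01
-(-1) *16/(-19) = -16/19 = -0.84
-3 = -3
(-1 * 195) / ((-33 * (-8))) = -65 / 88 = -0.74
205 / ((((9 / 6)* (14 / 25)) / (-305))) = -1563125 / 21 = -74434.52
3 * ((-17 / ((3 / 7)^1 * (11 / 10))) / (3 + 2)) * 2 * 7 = -3332 / 11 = -302.91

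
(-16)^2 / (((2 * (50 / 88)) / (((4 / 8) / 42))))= 1408 / 525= 2.68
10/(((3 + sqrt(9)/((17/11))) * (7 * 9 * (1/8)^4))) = 174080/1323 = 131.58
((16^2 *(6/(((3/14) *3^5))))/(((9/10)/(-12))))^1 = -286720/729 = -393.31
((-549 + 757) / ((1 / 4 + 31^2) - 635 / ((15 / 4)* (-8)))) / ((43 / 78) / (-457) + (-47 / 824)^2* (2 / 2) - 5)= -30205067563008 / 713024340055213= -0.04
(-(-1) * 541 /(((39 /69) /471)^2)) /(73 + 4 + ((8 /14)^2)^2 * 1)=50811925977183 /10429159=4872101.96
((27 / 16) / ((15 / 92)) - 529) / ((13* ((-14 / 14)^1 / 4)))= 10373 / 65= 159.58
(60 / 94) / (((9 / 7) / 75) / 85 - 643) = -223125 / 224768617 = -0.00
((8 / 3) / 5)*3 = 8 / 5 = 1.60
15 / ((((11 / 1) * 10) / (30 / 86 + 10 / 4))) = 735 / 1892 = 0.39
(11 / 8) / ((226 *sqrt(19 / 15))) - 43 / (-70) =11 *sqrt(285) / 34352+43 / 70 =0.62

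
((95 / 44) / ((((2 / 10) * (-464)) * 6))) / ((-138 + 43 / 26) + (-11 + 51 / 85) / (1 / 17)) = 30875 / 2493344832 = 0.00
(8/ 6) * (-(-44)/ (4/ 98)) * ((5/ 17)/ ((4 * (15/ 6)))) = 2156/ 51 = 42.27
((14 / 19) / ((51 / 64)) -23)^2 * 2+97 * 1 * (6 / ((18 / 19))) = 1588.97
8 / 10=4 / 5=0.80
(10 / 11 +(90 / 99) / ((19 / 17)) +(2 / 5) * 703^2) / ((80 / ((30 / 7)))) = 309871743 / 29260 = 10590.29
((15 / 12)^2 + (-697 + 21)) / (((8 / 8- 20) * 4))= 10791 / 1216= 8.87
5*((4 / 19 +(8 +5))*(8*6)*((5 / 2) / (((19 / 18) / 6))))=16264800 / 361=45054.85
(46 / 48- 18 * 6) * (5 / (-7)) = 1835 / 24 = 76.46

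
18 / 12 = 3 / 2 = 1.50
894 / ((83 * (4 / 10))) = 2235 / 83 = 26.93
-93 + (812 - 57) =662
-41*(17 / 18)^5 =-58214137 / 1889568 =-30.81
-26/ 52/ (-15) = 1/ 30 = 0.03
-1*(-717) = 717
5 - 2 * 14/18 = 31/9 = 3.44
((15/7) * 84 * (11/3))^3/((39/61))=5845752000/13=449673230.77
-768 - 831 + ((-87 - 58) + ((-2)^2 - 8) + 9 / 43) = -75155 / 43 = -1747.79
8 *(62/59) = 8.41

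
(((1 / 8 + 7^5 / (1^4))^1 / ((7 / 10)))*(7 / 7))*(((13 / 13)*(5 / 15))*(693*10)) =110927025 / 2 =55463512.50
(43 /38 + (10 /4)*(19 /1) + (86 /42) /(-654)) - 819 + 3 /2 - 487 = -163857329 /130473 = -1255.87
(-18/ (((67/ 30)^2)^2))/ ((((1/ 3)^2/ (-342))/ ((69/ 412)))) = 774132390000/ 2075565463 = 372.97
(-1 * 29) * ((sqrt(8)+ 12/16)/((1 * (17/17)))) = -58 * sqrt(2)-87/4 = -103.77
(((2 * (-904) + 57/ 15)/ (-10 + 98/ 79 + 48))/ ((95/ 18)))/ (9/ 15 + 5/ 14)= -9.10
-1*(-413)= 413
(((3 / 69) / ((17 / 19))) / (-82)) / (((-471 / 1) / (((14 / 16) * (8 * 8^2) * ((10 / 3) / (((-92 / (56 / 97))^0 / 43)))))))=1830080 / 22651803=0.08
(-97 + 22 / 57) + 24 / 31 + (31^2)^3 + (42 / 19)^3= 566127006317242 / 637887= 887503595.96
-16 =-16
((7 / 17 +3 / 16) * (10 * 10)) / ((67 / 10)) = 20375 / 2278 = 8.94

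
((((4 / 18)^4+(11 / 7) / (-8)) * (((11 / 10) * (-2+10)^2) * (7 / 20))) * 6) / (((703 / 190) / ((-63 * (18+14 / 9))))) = 772735040 / 80919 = 9549.49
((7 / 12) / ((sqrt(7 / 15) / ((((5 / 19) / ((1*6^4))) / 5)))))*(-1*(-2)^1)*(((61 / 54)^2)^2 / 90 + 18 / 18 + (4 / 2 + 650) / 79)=560509875679*sqrt(105) / 8932118845271040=0.00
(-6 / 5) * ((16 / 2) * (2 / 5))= -96 / 25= -3.84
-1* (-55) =55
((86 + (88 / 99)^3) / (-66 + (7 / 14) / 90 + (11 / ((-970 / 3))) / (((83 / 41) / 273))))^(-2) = 68644607823747630801 / 103580083847483214400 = 0.66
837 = 837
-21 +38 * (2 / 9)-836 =-7637 / 9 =-848.56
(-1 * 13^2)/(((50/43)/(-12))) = 1744.08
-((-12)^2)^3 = -2985984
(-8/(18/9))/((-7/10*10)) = 4/7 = 0.57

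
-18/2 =-9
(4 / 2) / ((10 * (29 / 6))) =6 / 145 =0.04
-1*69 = -69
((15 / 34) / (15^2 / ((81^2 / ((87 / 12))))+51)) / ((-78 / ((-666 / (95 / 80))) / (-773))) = -30024185760 / 627502759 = -47.85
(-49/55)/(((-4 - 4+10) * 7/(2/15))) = -7/825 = -0.01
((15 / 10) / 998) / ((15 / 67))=67 / 9980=0.01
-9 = -9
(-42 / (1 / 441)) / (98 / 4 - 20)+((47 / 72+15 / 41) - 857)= -14677289 / 2952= -4971.98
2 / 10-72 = -359 / 5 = -71.80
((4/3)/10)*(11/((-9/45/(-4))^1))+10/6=31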